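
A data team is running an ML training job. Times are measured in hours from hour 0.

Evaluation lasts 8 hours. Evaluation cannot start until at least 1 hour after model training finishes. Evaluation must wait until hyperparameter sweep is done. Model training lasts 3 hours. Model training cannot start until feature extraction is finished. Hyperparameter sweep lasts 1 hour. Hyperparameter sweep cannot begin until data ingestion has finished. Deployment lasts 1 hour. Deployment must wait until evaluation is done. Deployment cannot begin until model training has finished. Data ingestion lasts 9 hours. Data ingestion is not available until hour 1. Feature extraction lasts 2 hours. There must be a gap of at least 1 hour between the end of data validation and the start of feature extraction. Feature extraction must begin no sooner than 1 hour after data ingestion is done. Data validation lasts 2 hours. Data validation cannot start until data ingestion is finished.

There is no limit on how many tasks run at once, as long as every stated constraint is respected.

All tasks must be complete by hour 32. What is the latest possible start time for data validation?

14

To finish by hour 32, deployment (duration 1) must start no later than hour 31.
Since deployment (must start by hour 31) depends on it, evaluation must finish by hour 31. Backing off its 8-hour duration gives a latest start of hour 23.
For model training: evaluation (must start by hour 23, minus 1-hour gap → hour 22); deployment (must start by hour 31). The most restrictive is hour 22; with a 3-hour duration, model training must start by hour 19.
Feature extraction has to be done before model training (must start by hour 19). That means finishing by hour 19, i.e. starting by 19 − 2 = hour 17.
Since feature extraction (must start by hour 17, minus 1-hour gap → hour 16) depends on it, data validation must finish by hour 16. Backing off its 2-hour duration gives a latest start of hour 14.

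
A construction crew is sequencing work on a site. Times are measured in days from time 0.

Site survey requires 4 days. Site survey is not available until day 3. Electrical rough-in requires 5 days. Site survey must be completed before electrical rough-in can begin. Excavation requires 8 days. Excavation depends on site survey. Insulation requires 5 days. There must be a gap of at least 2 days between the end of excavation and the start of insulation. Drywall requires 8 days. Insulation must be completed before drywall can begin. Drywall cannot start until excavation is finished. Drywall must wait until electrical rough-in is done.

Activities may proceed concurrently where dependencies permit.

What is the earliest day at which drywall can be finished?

30

After its own release at day 3, site survey can start at day 3 and finishes at day 7.
After site survey (finishes day 7), electrical rough-in can start at day 7 and finishes at day 12.
After site survey (finishes day 7), excavation can start at day 7 and finishes at day 15.
After excavation (finishes day 15, plus 2-day gap → day 17), insulation can start at day 17 and finishes at day 22.
For drywall: insulation (finishes day 22); excavation (finishes day 15); electrical rough-in (finishes day 12). Taking the maximum gives a start of day 22, and it finishes at 22 + 8 = day 30.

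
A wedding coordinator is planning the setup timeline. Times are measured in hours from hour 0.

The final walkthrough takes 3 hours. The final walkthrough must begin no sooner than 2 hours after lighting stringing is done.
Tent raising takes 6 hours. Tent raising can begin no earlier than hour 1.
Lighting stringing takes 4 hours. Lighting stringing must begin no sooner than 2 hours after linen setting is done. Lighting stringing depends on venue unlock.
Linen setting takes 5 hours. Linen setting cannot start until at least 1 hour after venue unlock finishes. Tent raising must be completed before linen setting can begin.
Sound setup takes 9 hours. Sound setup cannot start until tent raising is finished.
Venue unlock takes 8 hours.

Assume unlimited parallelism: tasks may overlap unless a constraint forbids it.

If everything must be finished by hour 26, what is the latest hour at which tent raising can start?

4

To finish by hour 26, the final walkthrough (duration 3) must start no later than hour 23.
Lighting stringing feeds into the final walkthrough (must start by hour 23, minus 2-hour gap → hour 21); so lighting stringing must finish by hour 21 and therefore start by hour 17.
Linen setting feeds into lighting stringing (must start by hour 17, minus 2-hour gap → hour 15); so linen setting must finish by hour 15 and therefore start by hour 10.
To finish by hour 26, sound setup (duration 9) must start no later than hour 17.
Tent raising feeds linen setting (must start by hour 10); sound setup (must start by hour 17). Taking the minimum, tent raising must finish by hour 10 and start by 10 − 6 = hour 4.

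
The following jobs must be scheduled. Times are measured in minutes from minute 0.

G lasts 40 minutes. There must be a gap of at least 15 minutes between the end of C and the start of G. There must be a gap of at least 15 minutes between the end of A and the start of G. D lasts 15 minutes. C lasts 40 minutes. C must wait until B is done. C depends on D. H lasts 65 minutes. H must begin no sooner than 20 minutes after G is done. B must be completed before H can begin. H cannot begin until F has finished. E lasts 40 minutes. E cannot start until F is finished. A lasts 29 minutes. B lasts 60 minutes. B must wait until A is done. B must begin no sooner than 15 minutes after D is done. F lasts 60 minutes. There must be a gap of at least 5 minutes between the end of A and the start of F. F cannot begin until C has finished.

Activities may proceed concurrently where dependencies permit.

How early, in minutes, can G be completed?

D has no prerequisites, so it starts at minute 0 and finishes at minute 15.
A can start immediately at minute 0; it finishes at minute 29.
For B: A (finishes minute 29); D (finishes minute 15, plus 15-minute gap → minute 30). Taking the maximum gives a start of minute 30, and it finishes at 30 + 60 = minute 90.
For C: B (finishes minute 90); D (finishes minute 15). Taking the maximum gives a start of minute 90, and it finishes at 90 + 40 = minute 130.
G needs all of C (finishes minute 130, plus 15-minute gap → minute 145); A (finishes minute 29, plus 15-minute gap → minute 44). That puts its earliest start at minute 145; it finishes at 145 + 40 = minute 185.

185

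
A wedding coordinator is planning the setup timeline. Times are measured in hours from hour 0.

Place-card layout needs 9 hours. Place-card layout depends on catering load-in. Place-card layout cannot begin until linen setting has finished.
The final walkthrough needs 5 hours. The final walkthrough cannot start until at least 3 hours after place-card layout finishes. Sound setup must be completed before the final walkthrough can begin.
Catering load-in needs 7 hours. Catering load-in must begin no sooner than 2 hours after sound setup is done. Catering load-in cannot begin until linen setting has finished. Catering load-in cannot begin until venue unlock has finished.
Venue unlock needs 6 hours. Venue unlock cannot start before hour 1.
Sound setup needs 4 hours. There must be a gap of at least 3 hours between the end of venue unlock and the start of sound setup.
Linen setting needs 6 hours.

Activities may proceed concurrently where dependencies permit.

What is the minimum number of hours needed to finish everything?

Linen setting can start immediately at hour 0; it finishes at hour 6.
Venue unlock waits on its own release at hour 1, so it starts at hour 1 and finishes at 1 + 6 = hour 7.
After venue unlock (finishes hour 7, plus 3-hour gap → hour 10), sound setup can start at hour 10 and finishes at hour 14.
Catering load-in cannot start until sound setup (finishes hour 14, plus 2-hour gap → hour 16); linen setting (finishes hour 6); venue unlock (finishes hour 7). The controlling bound is hour 16, so catering load-in finishes at 16 + 7 = hour 23.
Place-card layout has to wait for catering load-in (finishes hour 23); linen setting (finishes hour 6). The latest of these is hour 23, so place-card layout runs hour 23 to 23 + 9 = hour 32.
The final walkthrough needs all of place-card layout (finishes hour 32, plus 3-hour gap → hour 35); sound setup (finishes hour 14). That puts its earliest start at hour 35; it finishes at 35 + 5 = hour 40.
All tasks are finished once the last one completes. Finish times: Venue unlock at 7, Linen setting at 6, Sound setup at 14, Catering load-in at 23, Place-card layout at 32, The final walkthrough at 40. The latest is hour 40.

40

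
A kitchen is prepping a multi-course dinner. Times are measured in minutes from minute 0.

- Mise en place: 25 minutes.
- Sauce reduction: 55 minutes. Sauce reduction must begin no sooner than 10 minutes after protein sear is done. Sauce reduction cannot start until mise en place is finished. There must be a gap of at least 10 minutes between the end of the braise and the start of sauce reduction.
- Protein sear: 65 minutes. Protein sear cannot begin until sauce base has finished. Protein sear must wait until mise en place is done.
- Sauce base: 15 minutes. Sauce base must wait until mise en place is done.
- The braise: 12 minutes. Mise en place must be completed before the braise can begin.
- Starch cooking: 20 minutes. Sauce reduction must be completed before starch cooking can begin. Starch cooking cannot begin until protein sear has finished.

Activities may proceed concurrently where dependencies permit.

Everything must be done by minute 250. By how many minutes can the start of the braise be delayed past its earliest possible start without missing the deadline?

128

Nothing blocks mise en place, so it runs from minute 0 to minute 25.
The braise cannot begin until mise en place (finishes minute 25). It runs from minute 25 to 25 + 12 = minute 37.

Working backward from the deadline:
To finish by minute 250, starch cooking (duration 20) must start no later than minute 230.
Sauce reduction feeds into starch cooking (must start by minute 230); so sauce reduction must finish by minute 230 and therefore start by minute 175.
The braise must finish before sauce reduction (must start by minute 175, minus 10-minute gap → minute 165). With a 12-minute duration, the braise must start by 165 − 12 = minute 153.
So the braise can start as early as minute 25 and as late as minute 153, giving 153 − 25 = 128 minutes of slack.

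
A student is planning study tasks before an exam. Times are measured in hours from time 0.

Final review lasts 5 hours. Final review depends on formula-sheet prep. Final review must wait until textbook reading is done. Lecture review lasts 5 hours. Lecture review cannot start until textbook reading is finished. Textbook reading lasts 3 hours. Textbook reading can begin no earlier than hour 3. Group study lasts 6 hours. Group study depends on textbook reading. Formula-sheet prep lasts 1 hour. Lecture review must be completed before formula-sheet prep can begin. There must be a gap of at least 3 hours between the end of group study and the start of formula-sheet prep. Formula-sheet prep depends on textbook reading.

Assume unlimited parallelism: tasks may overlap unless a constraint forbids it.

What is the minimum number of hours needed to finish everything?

21

Textbook reading cannot begin until its own release at hour 3. It runs from hour 3 to 3 + 3 = hour 6.
After textbook reading (finishes hour 6), group study can start at hour 6 and finishes at hour 12.
Lecture review cannot begin until textbook reading (finishes hour 6). It runs from hour 6 to 6 + 5 = hour 11.
Formula-sheet prep has to wait for lecture review (finishes hour 11); group study (finishes hour 12, plus 3-hour gap → hour 15); textbook reading (finishes hour 6). The latest of these is hour 15, so formula-sheet prep runs hour 15 to 15 + 1 = hour 16.
Final review has to wait for formula-sheet prep (finishes hour 16); textbook reading (finishes hour 6). The latest of these is hour 16, so final review runs hour 16 to 16 + 5 = hour 21.
All tasks are finished once the last one completes. Finish times: Textbook reading at 6, Lecture review at 11, Group study at 12, Formula-sheet prep at 16, Final review at 21. The latest is hour 21.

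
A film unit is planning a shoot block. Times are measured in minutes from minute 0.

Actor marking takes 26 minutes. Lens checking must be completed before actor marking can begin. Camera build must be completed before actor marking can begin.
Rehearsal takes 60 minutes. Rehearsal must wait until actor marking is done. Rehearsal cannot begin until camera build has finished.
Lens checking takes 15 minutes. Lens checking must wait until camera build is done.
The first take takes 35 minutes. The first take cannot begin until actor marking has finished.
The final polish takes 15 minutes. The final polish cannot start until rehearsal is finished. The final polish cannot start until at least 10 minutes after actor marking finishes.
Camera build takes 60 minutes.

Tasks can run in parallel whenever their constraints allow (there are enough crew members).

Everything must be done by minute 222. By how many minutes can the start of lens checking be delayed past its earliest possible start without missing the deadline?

46

Nothing blocks camera build, so it runs from minute 0 to minute 60.
After camera build (finishes minute 60), lens checking can start at minute 60 and finishes at minute 75.

Working backward from the deadline:
Nothing follows the final polish; the deadline of minute 222 is its only limit. It must start by 222 − 15 = minute 207.
Rehearsal feeds into the final polish (must start by minute 207); so rehearsal must finish by minute 207 and therefore start by minute 147.
The first take must finish by minute 222; it takes 35 minutes, so it must start by 222 − 35 = minute 187.
Actor marking must finish in time for rehearsal (must start by minute 147); the final polish (must start by minute 207, minus 10-minute gap → minute 197); the first take (must start by minute 187). The tightest is minute 147, so actor marking must start by 147 − 26 = minute 121.
Lens checking feeds into actor marking (must start by minute 121); so lens checking must finish by minute 121 and therefore start by minute 106.
So lens checking can start as early as minute 60 and as late as minute 106, giving 106 − 60 = 46 minutes of slack.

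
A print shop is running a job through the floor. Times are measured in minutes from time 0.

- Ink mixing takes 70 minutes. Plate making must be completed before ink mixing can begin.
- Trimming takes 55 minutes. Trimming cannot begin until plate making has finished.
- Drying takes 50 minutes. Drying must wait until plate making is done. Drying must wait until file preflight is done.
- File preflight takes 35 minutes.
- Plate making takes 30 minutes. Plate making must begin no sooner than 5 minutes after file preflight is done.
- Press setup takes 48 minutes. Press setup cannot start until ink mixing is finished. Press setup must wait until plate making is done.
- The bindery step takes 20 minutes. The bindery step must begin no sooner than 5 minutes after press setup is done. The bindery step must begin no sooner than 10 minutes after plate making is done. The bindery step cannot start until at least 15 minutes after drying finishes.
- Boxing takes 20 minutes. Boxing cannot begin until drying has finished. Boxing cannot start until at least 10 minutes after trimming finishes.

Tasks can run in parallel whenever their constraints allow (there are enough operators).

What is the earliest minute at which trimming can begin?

70

Nothing blocks file preflight, so it runs from minute 0 to minute 35.
After file preflight (finishes minute 35, plus 5-minute gap → minute 40), plate making can start at minute 40 and finishes at minute 70.
Trimming waits on plate making (finishes minute 70), so the earliest it can start is minute 70.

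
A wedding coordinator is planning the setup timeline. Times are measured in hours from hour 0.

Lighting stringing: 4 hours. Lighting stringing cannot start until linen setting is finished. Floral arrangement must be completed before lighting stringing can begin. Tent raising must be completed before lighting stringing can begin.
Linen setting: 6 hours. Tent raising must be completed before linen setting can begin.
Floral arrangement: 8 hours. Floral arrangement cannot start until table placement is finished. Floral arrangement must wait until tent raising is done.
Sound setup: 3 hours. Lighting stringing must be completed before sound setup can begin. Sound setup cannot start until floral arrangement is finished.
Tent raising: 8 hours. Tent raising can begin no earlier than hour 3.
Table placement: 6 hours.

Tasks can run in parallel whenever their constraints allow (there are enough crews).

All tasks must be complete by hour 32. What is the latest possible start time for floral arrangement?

Sound setup must finish by hour 32; it takes 3 hours, so it must start by 32 − 3 = hour 29.
Lighting stringing must finish before sound setup (must start by hour 29). With a 4-hour duration, lighting stringing must start by 29 − 4 = hour 25.
Floral arrangement feeds lighting stringing (must start by hour 25); sound setup (must start by hour 29). Taking the minimum, floral arrangement must finish by hour 25 and start by 25 − 8 = hour 17.

17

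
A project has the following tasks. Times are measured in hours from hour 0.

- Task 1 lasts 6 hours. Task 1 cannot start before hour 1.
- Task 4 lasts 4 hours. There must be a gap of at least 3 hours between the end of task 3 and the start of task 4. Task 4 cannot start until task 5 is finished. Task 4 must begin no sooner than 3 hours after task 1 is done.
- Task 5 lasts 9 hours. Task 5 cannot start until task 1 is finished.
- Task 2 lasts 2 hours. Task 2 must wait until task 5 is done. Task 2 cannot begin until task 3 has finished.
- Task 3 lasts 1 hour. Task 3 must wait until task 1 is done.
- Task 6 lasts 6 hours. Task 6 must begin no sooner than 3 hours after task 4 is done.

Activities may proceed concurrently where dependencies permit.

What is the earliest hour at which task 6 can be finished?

29

Task 1 cannot begin until its own release at hour 1. It runs from hour 1 to 1 + 6 = hour 7.
After task 1 (finishes hour 7), task 5 can start at hour 7 and finishes at hour 16.
Task 3 waits on task 1 (finishes hour 7), so it starts at hour 7 and finishes at 7 + 1 = hour 8.
For task 4: task 3 (finishes hour 8, plus 3-hour gap → hour 11); task 5 (finishes hour 16); task 1 (finishes hour 7, plus 3-hour gap → hour 10). Taking the maximum gives a start of hour 16, and it finishes at 16 + 4 = hour 20.
Task 6 cannot begin until task 4 (finishes hour 20, plus 3-hour gap → hour 23). It runs from hour 23 to 23 + 6 = hour 29.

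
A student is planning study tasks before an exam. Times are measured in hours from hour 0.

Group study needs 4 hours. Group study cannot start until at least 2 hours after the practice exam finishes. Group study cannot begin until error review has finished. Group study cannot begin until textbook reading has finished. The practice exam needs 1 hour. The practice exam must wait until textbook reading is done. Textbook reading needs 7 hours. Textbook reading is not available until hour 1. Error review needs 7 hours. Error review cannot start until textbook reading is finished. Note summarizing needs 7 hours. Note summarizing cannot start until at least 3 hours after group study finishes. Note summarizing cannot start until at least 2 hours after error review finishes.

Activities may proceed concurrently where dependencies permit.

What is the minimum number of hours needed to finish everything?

29

After its own release at hour 1, textbook reading can start at hour 1 and finishes at hour 8.
After textbook reading (finishes hour 8), error review can start at hour 8 and finishes at hour 15.
The practice exam cannot begin until textbook reading (finishes hour 8). It runs from hour 8 to 8 + 1 = hour 9.
For group study: the practice exam (finishes hour 9, plus 2-hour gap → hour 11); error review (finishes hour 15); textbook reading (finishes hour 8). Taking the maximum gives a start of hour 15, and it finishes at 15 + 4 = hour 19.
For note summarizing: group study (finishes hour 19, plus 3-hour gap → hour 22); error review (finishes hour 15, plus 2-hour gap → hour 17). Taking the maximum gives a start of hour 22, and it finishes at 22 + 7 = hour 29.
All tasks are finished once the last one completes. Finish times: Textbook reading at 8, The practice exam at 9, Error review at 15, Group study at 19, Note summarizing at 29. The latest is hour 29.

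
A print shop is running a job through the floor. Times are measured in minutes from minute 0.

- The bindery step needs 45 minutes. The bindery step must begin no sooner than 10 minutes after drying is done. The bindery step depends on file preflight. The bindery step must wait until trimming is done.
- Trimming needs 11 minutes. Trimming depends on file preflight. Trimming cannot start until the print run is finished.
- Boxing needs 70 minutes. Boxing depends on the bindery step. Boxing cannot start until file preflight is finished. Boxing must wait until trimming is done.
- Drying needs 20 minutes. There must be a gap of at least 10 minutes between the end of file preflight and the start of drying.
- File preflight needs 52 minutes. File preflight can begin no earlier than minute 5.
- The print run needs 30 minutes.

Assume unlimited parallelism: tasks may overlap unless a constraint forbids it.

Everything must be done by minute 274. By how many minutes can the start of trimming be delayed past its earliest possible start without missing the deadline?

Nothing blocks the print run, so it runs from minute 0 to minute 30.
File preflight cannot begin until its own release at minute 5. It runs from minute 5 to 5 + 52 = minute 57.
For trimming: file preflight (finishes minute 57); the print run (finishes minute 30). Taking the maximum gives a start of minute 57, and it finishes at 57 + 11 = minute 68.

Working backward from the deadline:
Boxing must finish by minute 274; it takes 70 minutes, so it must start by 274 − 70 = minute 204.
Since boxing (must start by minute 204) depends on it, the bindery step must finish by minute 204. Backing off its 45-minute duration gives a latest start of minute 159.
Trimming feeds the bindery step (must start by minute 159); boxing (must start by minute 204). Taking the minimum, trimming must finish by minute 159 and start by 159 − 11 = minute 148.
So trimming can start as early as minute 57 and as late as minute 148, giving 148 − 57 = 91 minutes of slack.

91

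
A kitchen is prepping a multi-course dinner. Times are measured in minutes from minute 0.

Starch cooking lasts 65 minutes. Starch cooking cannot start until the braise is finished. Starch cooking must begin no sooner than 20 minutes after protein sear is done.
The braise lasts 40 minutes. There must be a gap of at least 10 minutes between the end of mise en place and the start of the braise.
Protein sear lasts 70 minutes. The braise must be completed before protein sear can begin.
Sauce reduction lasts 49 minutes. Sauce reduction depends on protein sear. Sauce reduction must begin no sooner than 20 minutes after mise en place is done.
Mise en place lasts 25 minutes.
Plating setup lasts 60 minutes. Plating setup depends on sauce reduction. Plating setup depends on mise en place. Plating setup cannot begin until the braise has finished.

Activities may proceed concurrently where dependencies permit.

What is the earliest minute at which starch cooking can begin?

165

Mise en place can start immediately at minute 0; it finishes at minute 25.
The braise cannot begin until mise en place (finishes minute 25, plus 10-minute gap → minute 35). It runs from minute 35 to 35 + 40 = minute 75.
Protein sear cannot begin until the braise (finishes minute 75). It runs from minute 75 to 75 + 70 = minute 145.
Starch cooking waits on the braise (finishes minute 75); protein sear (finishes minute 145, plus 20-minute gap → minute 165). The latest of these is minute 165, which is the earliest starch cooking can start.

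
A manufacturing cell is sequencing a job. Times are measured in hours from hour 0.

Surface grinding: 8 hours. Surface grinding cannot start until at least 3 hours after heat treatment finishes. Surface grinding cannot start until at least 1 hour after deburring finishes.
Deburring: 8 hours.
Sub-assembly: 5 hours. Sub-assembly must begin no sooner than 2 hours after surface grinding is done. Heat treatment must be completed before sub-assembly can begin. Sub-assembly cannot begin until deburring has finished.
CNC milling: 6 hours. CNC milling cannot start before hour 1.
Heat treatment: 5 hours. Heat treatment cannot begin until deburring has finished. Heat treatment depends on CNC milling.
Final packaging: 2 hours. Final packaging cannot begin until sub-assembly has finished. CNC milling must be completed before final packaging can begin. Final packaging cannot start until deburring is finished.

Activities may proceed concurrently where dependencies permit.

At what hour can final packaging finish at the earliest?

33

After its own release at hour 1, CNC milling can start at hour 1 and finishes at hour 7.
Deburring has no prerequisites, so it starts at hour 0 and finishes at hour 8.
Heat treatment cannot start until deburring (finishes hour 8); CNC milling (finishes hour 7). The controlling bound is hour 8, so heat treatment finishes at 8 + 5 = hour 13.
Surface grinding has to wait for heat treatment (finishes hour 13, plus 3-hour gap → hour 16); deburring (finishes hour 8, plus 1-hour gap → hour 9). The latest of these is hour 16, so surface grinding runs hour 16 to 16 + 8 = hour 24.
For sub-assembly: surface grinding (finishes hour 24, plus 2-hour gap → hour 26); heat treatment (finishes hour 13); deburring (finishes hour 8). Taking the maximum gives a start of hour 26, and it finishes at 26 + 5 = hour 31.
Final packaging has to wait for sub-assembly (finishes hour 31); CNC milling (finishes hour 7); deburring (finishes hour 8). The latest of these is hour 31, so final packaging runs hour 31 to 31 + 2 = hour 33.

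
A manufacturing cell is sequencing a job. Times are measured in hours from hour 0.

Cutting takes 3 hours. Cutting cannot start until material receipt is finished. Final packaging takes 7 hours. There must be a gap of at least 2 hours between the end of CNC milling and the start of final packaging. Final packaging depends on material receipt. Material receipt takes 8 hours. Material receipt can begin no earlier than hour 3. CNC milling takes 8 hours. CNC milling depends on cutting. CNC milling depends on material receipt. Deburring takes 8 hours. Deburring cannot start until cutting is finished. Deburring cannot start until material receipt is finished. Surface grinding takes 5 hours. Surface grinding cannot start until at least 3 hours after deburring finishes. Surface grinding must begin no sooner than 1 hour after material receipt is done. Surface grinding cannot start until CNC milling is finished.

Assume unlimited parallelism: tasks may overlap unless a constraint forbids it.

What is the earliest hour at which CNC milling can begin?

Material receipt waits on its own release at hour 3, so it starts at hour 3 and finishes at 3 + 8 = hour 11.
After material receipt (finishes hour 11), cutting can start at hour 11 and finishes at hour 14.
CNC milling waits on cutting (finishes hour 14); material receipt (finishes hour 11). The latest of these is hour 14, which is the earliest CNC milling can start.

14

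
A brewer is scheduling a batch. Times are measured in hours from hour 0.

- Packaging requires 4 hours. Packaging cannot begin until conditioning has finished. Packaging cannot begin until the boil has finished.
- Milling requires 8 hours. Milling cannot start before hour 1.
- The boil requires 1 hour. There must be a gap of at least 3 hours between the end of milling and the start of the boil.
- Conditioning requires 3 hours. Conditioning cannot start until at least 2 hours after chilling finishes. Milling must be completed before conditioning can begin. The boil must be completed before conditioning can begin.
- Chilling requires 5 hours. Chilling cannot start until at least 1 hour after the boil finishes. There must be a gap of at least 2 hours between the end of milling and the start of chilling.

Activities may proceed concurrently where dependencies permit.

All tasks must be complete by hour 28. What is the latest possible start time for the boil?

12

Packaging has no dependents, so it just needs to finish by hour 28. Starting by 28 − 4 = hour 24 achieves that.
Since packaging (must start by hour 24) depends on it, conditioning must finish by hour 24. Backing off its 3-hour duration gives a latest start of hour 21.
Chilling has to be done before conditioning (must start by hour 21, minus 2-hour gap → hour 19). That means finishing by hour 19, i.e. starting by 19 − 5 = hour 14.
The boil must finish in time for chilling (must start by hour 14, minus 1-hour gap → hour 13); conditioning (must start by hour 21); packaging (must start by hour 24). The tightest is hour 13, so the boil must start by 13 − 1 = hour 12.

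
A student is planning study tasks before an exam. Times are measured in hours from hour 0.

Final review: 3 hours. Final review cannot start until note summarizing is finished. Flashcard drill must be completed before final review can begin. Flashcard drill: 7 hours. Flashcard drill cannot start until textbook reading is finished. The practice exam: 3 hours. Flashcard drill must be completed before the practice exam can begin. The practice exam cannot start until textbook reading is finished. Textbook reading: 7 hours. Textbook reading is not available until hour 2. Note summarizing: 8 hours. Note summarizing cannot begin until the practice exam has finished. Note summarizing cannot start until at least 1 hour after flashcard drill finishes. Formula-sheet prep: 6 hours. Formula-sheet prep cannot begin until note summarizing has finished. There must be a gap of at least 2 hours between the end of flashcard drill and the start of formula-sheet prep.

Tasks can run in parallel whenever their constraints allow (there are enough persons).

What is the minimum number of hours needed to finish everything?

Textbook reading waits on its own release at hour 2, so it starts at hour 2 and finishes at 2 + 7 = hour 9.
Flashcard drill cannot begin until textbook reading (finishes hour 9). It runs from hour 9 to 9 + 7 = hour 16.
The practice exam needs all of flashcard drill (finishes hour 16); textbook reading (finishes hour 9). That puts its earliest start at hour 16; it finishes at 16 + 3 = hour 19.
For note summarizing: the practice exam (finishes hour 19); flashcard drill (finishes hour 16, plus 1-hour gap → hour 17). Taking the maximum gives a start of hour 19, and it finishes at 19 + 8 = hour 27.
Final review cannot start until note summarizing (finishes hour 27); flashcard drill (finishes hour 16). The controlling bound is hour 27, so final review finishes at 27 + 3 = hour 30.
Formula-sheet prep needs all of note summarizing (finishes hour 27); flashcard drill (finishes hour 16, plus 2-hour gap → hour 18). That puts its earliest start at hour 27; it finishes at 27 + 6 = hour 33.
All tasks are finished once the last one completes. Finish times: Textbook reading at 9, Flashcard drill at 16, The practice exam at 19, Note summarizing at 27, Formula-sheet prep at 33, Final review at 30. The latest is hour 33.

33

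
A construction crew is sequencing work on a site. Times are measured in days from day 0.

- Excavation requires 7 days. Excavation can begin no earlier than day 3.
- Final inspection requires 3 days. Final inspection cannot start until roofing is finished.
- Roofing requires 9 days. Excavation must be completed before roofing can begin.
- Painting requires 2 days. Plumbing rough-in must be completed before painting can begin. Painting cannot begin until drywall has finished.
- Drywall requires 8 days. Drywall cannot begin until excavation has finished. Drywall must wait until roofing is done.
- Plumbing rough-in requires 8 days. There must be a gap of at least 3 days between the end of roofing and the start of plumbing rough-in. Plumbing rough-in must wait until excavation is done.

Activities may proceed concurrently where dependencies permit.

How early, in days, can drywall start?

Excavation waits on its own release at day 3, so it starts at day 3 and finishes at 3 + 7 = day 10.
After excavation (finishes day 10), roofing can start at day 10 and finishes at day 19.
Drywall waits on excavation (finishes day 10); roofing (finishes day 19). The latest of these is day 19, which is the earliest drywall can start.

19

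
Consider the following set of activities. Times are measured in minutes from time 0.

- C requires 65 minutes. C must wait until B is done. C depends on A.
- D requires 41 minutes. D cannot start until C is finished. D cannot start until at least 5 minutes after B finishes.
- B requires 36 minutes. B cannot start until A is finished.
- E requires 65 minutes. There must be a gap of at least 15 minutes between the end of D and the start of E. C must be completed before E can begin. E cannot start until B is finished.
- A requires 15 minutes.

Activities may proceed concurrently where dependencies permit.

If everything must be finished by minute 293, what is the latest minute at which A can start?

56

Nothing follows E; the deadline of minute 293 is its only limit. It must start by 293 − 65 = minute 228.
D feeds into E (must start by minute 228, minus 15-minute gap → minute 213); so D must finish by minute 213 and therefore start by minute 172.
C has several dependents: D (must start by minute 172); E (must start by minute 228). The earliest of those limits is minute 172, so C must start by 172 − 65 = minute 107.
B feeds C (must start by minute 107); D (must start by minute 172, minus 5-minute gap → minute 167); E (must start by minute 228). Taking the minimum, B must finish by minute 107 and start by 107 − 36 = minute 71.
A feeds B (must start by minute 71); C (must start by minute 107). Taking the minimum, A must finish by minute 71 and start by 71 − 15 = minute 56.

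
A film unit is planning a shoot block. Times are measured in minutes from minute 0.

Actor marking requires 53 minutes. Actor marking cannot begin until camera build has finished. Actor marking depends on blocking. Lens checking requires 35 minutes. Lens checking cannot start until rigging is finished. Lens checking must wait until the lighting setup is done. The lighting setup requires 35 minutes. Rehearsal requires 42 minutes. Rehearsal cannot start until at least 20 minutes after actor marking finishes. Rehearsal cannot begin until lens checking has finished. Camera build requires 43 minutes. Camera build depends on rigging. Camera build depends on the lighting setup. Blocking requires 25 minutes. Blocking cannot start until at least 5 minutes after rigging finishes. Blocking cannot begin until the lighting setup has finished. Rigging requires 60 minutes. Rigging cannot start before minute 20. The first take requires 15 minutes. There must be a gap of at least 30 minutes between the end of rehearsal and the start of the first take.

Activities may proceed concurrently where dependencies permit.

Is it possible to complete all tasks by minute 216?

Nothing blocks the lighting setup, so it runs from minute 0 to minute 35.
After its own release at minute 20, rigging can start at minute 20 and finishes at minute 80.
Blocking has to wait for rigging (finishes minute 80, plus 5-minute gap → minute 85); the lighting setup (finishes minute 35). The latest of these is minute 85, so blocking runs minute 85 to 85 + 25 = minute 110.
Lens checking needs all of rigging (finishes minute 80); the lighting setup (finishes minute 35). That puts its earliest start at minute 80; it finishes at 80 + 35 = minute 115.
Camera build cannot start until rigging (finishes minute 80); the lighting setup (finishes minute 35). The controlling bound is minute 80, so camera build finishes at 80 + 43 = minute 123.
Actor marking has to wait for camera build (finishes minute 123); blocking (finishes minute 110). The latest of these is minute 123, so actor marking runs minute 123 to 123 + 53 = minute 176.
Rehearsal has to wait for actor marking (finishes minute 176, plus 20-minute gap → minute 196); lens checking (finishes minute 115). The latest of these is minute 196, so rehearsal runs minute 196 to 196 + 42 = minute 238.
The first take cannot begin until rehearsal (finishes minute 238, plus 30-minute gap → minute 268). It runs from minute 268 to 268 + 15 = minute 283.
The earliest everything can be done is minute 283, which is after the deadline of 216, so it is not possible.

No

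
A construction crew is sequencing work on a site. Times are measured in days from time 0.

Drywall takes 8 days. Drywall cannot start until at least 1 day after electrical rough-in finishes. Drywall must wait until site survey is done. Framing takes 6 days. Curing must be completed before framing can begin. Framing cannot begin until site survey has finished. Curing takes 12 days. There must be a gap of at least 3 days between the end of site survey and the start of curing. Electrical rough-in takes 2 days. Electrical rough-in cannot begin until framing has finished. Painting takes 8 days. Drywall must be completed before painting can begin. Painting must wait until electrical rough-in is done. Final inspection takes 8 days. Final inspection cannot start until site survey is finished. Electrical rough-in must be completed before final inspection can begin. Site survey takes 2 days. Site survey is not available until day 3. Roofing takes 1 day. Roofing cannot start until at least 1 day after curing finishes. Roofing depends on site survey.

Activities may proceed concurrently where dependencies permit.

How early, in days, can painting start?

After its own release at day 3, site survey can start at day 3 and finishes at day 5.
After site survey (finishes day 5, plus 3-day gap → day 8), curing can start at day 8 and finishes at day 20.
Framing cannot start until curing (finishes day 20); site survey (finishes day 5). The controlling bound is day 20, so framing finishes at 20 + 6 = day 26.
After framing (finishes day 26), electrical rough-in can start at day 26 and finishes at day 28.
Drywall needs all of electrical rough-in (finishes day 28, plus 1-day gap → day 29); site survey (finishes day 5). That puts its earliest start at day 29; it finishes at 29 + 8 = day 37.
Painting waits on drywall (finishes day 37); electrical rough-in (finishes day 28). The latest of these is day 37, which is the earliest painting can start.

37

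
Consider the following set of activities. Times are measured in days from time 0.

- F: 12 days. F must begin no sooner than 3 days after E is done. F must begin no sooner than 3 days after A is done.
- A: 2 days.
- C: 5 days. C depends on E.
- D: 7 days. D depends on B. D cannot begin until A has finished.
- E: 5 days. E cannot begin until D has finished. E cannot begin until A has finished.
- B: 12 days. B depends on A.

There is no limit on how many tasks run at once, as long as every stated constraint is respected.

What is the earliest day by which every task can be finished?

A can start immediately at day 0; it finishes at day 2.
After A (finishes day 2), B can start at day 2 and finishes at day 14.
D has to wait for B (finishes day 14); A (finishes day 2). The latest of these is day 14, so D runs day 14 to 14 + 7 = day 21.
E cannot start until D (finishes day 21); A (finishes day 2). The controlling bound is day 21, so E finishes at 21 + 5 = day 26.
For F: E (finishes day 26, plus 3-day gap → day 29); A (finishes day 2, plus 3-day gap → day 5). Taking the maximum gives a start of day 29, and it finishes at 29 + 12 = day 41.
C cannot begin until E (finishes day 26). It runs from day 26 to 26 + 5 = day 31.
All tasks are finished once the last one completes. Finish times: A at 2, B at 14, C at 31, D at 21, E at 26, F at 41. The latest is day 41.

41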